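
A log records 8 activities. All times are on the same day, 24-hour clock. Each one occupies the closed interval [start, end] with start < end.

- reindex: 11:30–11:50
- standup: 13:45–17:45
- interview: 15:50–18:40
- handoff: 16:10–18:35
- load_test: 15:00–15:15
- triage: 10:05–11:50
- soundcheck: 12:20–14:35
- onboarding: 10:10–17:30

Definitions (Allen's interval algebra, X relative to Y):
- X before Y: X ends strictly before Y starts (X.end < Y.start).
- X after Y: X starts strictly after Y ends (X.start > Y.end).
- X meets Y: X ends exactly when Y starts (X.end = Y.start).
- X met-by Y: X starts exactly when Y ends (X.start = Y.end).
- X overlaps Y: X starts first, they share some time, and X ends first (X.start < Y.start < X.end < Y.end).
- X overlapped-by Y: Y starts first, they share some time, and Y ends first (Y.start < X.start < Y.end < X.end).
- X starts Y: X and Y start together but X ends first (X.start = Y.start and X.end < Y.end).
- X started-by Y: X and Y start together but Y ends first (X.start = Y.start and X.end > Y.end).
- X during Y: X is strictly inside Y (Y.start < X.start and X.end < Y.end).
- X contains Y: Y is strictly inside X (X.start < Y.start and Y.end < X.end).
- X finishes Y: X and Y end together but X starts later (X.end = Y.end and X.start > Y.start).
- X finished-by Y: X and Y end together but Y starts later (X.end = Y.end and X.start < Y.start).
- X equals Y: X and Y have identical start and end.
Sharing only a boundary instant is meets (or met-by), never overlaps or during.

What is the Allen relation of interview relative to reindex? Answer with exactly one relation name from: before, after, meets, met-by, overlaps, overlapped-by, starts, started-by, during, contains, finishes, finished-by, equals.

after

interview = [15:50, 18:40]; reindex = [11:30, 11:50].
Compare endpoints: interview.start > reindex.start, interview.start > reindex.end, interview.end > reindex.start, interview.end > reindex.end.
That pattern is 'after'.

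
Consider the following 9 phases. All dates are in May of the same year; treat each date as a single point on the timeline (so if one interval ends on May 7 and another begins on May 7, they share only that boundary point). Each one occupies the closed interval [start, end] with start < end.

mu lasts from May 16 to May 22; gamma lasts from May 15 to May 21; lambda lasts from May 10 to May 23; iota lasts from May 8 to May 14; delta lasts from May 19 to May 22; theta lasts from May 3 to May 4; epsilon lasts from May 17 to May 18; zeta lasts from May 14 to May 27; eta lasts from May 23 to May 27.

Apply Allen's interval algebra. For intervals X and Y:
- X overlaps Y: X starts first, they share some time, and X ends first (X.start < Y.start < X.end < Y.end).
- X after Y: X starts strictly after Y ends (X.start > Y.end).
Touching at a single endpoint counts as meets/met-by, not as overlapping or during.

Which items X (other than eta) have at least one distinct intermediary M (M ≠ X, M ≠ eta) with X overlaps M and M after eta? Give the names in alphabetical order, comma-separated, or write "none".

Target eta = [May 23, May 27].
Intermediaries M with M after eta: none.
Union: none.

none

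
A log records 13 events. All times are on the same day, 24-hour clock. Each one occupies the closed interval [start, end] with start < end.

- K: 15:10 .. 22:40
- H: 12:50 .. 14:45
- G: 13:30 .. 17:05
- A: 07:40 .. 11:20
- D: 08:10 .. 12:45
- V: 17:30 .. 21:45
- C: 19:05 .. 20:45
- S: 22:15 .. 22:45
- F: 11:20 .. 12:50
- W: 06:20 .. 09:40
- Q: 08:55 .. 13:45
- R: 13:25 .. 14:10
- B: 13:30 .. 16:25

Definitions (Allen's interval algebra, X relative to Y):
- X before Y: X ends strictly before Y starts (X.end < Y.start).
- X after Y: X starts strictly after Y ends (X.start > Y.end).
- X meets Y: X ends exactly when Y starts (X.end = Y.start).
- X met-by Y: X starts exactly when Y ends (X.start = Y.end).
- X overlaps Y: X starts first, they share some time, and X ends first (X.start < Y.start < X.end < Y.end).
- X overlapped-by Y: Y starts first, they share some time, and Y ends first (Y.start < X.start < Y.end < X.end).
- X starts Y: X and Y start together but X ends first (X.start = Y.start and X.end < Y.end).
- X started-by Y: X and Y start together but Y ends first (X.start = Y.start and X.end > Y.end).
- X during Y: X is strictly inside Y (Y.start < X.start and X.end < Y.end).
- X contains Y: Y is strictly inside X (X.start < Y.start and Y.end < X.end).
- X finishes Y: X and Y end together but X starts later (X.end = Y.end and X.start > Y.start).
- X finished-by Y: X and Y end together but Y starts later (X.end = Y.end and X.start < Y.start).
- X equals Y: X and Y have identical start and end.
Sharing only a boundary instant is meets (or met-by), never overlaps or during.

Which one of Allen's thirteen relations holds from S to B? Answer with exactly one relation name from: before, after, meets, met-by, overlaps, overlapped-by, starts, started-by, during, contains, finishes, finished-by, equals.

after

S = [22:15, 22:45]; B = [13:30, 16:25].
Compare endpoints: S.start > B.start, S.start > B.end, S.end > B.start, S.end > B.end.
That pattern is 'after'.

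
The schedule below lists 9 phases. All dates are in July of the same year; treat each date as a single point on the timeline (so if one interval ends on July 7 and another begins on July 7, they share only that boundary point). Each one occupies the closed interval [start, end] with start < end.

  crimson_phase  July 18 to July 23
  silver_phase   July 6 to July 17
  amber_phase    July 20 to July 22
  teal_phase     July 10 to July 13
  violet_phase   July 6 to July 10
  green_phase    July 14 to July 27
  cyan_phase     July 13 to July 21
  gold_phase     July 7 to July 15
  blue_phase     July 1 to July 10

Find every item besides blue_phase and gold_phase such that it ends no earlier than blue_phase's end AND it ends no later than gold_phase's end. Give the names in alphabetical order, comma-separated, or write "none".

teal_phase, violet_phase

Conditions: its end is no earlier than blue_phase's end (X.end >= July 10) AND its end is no later than gold_phase's end (X.end <= July 15).
amber_phase: end July 22 >= July 10? ✓; end July 22 <= July 15? ✗ → no.
crimson_phase: end July 23 >= July 10? ✓; end July 23 <= July 15? ✗ → no.
cyan_phase: end July 21 >= July 10? ✓; end July 21 <= July 15? ✗ → no.
green_phase: end July 27 >= July 10? ✓; end July 27 <= July 15? ✗ → no.
silver_phase: end July 17 >= July 10? ✓; end July 17 <= July 15? ✗ → no.
teal_phase: end July 13 >= July 10? ✓; end July 13 <= July 15? ✓ → yes.
violet_phase: end July 10 >= July 10? ✓; end July 10 <= July 15? ✓ → yes.
Result: teal_phase, violet_phase.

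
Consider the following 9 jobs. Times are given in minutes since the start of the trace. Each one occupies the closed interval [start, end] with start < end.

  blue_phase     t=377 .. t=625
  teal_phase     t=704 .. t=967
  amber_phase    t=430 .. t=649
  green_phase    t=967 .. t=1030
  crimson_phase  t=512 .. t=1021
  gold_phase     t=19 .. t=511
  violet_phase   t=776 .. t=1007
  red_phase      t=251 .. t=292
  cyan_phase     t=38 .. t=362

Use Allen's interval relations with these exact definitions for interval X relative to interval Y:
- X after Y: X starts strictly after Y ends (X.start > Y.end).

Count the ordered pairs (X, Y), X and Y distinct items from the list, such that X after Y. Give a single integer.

22

Checking all 72 ordered pairs for relation 'after'; matching pairs in alphabetical order:
(amber_phase, cyan_phase): amber_phase after cyan_phase ✓
(amber_phase, red_phase): amber_phase after red_phase ✓
(blue_phase, cyan_phase): blue_phase after cyan_phase ✓
(blue_phase, red_phase): blue_phase after red_phase ✓
(crimson_phase, cyan_phase): crimson_phase after cyan_phase ✓
(crimson_phase, gold_phase): crimson_phase after gold_phase ✓
(crimson_phase, red_phase): crimson_phase after red_phase ✓
(green_phase, amber_phase): green_phase after amber_phase ✓
(green_phase, blue_phase): green_phase after blue_phase ✓
(green_phase, cyan_phase): green_phase after cyan_phase ✓
(green_phase, gold_phase): green_phase after gold_phase ✓
(green_phase, red_phase): green_phase after red_phase ✓
(teal_phase, amber_phase): teal_phase after amber_phase ✓
(teal_phase, blue_phase): teal_phase after blue_phase ✓
(teal_phase, cyan_phase): teal_phase after cyan_phase ✓
(teal_phase, gold_phase): teal_phase after gold_phase ✓
(teal_phase, red_phase): teal_phase after red_phase ✓
(violet_phase, amber_phase): violet_phase after amber_phase ✓
(violet_phase, blue_phase): violet_phase after blue_phase ✓
(violet_phase, cyan_phase): violet_phase after cyan_phase ✓
(violet_phase, gold_phase): violet_phase after gold_phase ✓
(violet_phase, red_phase): violet_phase after red_phase ✓
Count: 22.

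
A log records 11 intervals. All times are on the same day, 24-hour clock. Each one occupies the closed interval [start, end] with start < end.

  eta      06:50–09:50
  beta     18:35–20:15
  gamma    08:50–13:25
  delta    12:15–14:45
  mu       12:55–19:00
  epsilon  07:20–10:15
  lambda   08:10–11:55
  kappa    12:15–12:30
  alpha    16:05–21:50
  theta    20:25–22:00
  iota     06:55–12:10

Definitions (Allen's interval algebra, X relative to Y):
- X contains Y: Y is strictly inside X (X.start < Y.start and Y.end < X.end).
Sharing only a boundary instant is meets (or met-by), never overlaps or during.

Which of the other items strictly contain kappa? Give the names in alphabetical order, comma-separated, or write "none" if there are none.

Target kappa = [12:15, 12:30].
alpha [16:05, 21:50] → after → no.
beta [18:35, 20:15] → after → no.
delta [12:15, 14:45] → started-by → no.
epsilon [07:20, 10:15] → before → no.
eta [06:50, 09:50] → before → no.
gamma [08:50, 13:25] → contains → yes.
iota [06:55, 12:10] → before → no.
lambda [08:10, 11:55] → before → no.
mu [12:55, 19:00] → after → no.
theta [20:25, 22:00] → after → no.
Result: gamma.

gamma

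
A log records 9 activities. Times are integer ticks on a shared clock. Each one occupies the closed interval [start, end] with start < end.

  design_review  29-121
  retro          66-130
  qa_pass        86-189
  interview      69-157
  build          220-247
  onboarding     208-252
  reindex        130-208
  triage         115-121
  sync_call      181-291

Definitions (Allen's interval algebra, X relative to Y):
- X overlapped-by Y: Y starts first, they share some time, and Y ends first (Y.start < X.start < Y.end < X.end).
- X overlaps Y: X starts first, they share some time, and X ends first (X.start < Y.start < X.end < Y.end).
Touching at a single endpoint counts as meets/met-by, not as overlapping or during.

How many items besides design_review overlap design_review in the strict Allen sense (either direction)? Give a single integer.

3

Target design_review = [29, 121].
build [220, 247] → after → no.
interview [69, 157] → overlapped-by → counts.
onboarding [208, 252] → after → no.
qa_pass [86, 189] → overlapped-by → counts.
reindex [130, 208] → after → no.
retro [66, 130] → overlapped-by → counts.
sync_call [181, 291] → after → no.
triage [115, 121] → finishes → no.
Total: 3.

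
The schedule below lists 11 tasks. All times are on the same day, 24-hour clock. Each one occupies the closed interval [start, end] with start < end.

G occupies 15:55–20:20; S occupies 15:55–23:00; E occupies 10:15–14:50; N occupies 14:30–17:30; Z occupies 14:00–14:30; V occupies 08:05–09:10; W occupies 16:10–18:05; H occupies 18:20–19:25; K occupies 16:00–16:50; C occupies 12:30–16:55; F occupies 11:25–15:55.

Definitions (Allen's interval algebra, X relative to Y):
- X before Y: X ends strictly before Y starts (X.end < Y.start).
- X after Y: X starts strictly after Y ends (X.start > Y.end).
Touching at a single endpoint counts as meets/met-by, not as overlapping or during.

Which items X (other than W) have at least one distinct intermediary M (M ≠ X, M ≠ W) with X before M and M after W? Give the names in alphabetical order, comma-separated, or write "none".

Target W = [16:10, 18:05].
Intermediaries M with M after W: H.
Via H — items with X before H: C, E, F, K, N, V, Z.
Union: C, E, F, K, N, V, Z.

C, E, F, K, N, V, Z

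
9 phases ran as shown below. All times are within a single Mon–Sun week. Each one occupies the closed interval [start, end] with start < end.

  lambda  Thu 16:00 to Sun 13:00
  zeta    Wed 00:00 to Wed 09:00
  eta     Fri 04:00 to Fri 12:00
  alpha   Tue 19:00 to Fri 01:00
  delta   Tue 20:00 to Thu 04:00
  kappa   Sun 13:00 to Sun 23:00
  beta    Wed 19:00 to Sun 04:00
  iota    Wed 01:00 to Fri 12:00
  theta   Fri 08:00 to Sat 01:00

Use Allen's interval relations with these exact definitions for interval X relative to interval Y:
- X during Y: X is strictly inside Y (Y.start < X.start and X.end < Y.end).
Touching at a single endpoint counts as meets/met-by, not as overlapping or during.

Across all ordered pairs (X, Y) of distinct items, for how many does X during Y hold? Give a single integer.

7

Checking all 72 ordered pairs for relation 'during'; matching pairs in alphabetical order:
(delta, alpha): delta during alpha ✓
(eta, beta): eta during beta ✓
(eta, lambda): eta during lambda ✓
(theta, beta): theta during beta ✓
(theta, lambda): theta during lambda ✓
(zeta, alpha): zeta during alpha ✓
(zeta, delta): zeta during delta ✓
Count: 7.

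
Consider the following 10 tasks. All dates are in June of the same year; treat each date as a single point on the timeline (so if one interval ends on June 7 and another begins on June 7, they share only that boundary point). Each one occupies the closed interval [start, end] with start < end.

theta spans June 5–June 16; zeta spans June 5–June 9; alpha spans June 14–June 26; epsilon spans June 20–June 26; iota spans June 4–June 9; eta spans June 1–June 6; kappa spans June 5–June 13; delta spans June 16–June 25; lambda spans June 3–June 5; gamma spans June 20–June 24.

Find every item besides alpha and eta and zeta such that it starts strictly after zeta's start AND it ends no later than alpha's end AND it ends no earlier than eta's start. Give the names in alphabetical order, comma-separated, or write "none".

Conditions: its start is strictly after zeta's start (X.start > June 5) AND its end is no later than alpha's end (X.end <= June 26) AND its end is no earlier than eta's start (X.end >= June 1).
delta: start June 16 > June 5? ✓; end June 25 <= June 26? ✓; end June 25 >= June 1? ✓ → yes.
epsilon: start June 20 > June 5? ✓; end June 26 <= June 26? ✓; end June 26 >= June 1? ✓ → yes.
gamma: start June 20 > June 5? ✓; end June 24 <= June 26? ✓; end June 24 >= June 1? ✓ → yes.
iota: start June 4 > June 5? ✗; end June 9 <= June 26? ✓; end June 9 >= June 1? ✓ → no.
kappa: start June 5 > June 5? ✗; end June 13 <= June 26? ✓; end June 13 >= June 1? ✓ → no.
lambda: start June 3 > June 5? ✗; end June 5 <= June 26? ✓; end June 5 >= June 1? ✓ → no.
theta: start June 5 > June 5? ✗; end June 16 <= June 26? ✓; end June 16 >= June 1? ✓ → no.
Result: delta, epsilon, gamma.

delta, epsilon, gamma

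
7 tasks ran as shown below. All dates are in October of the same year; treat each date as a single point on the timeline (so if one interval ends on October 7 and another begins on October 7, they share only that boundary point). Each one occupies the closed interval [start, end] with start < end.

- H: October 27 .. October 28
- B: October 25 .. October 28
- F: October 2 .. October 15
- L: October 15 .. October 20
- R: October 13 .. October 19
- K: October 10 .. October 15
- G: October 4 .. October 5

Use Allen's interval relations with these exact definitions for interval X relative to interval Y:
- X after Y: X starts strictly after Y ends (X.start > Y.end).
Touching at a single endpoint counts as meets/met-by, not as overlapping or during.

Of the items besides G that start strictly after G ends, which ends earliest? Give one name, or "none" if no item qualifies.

K

Target G = [October 4, October 5].
B [October 25, October 28] → after → candidate.
F [October 2, October 15] → contains → excluded.
H [October 27, October 28] → after → candidate.
K [October 10, October 15] → after → candidate.
L [October 15, October 20] → after → candidate.
R [October 13, October 19] → after → candidate.
Among candidates, earliest end is October 15 → K.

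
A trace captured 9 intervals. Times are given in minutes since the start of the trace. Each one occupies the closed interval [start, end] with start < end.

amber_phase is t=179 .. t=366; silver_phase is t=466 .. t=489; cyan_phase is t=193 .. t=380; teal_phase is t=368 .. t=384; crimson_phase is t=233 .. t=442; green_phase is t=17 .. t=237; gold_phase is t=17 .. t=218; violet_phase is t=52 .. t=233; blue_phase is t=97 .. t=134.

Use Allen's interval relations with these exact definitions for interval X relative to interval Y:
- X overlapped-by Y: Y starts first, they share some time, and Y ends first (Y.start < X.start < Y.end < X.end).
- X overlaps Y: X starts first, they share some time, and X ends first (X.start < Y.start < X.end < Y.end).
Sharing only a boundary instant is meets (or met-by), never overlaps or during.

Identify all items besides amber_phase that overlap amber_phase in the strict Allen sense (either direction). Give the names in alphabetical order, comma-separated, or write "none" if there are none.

Target amber_phase = [t=179, t=366].
blue_phase [t=97, t=134] → before → no.
crimson_phase [t=233, t=442] → overlapped-by → yes.
cyan_phase [t=193, t=380] → overlapped-by → yes.
gold_phase [t=17, t=218] → overlaps → yes.
green_phase [t=17, t=237] → overlaps → yes.
silver_phase [t=466, t=489] → after → no.
teal_phase [t=368, t=384] → after → no.
violet_phase [t=52, t=233] → overlaps → yes.
Result: crimson_phase, cyan_phase, gold_phase, green_phase, violet_phase.

crimson_phase, cyan_phase, gold_phase, green_phase, violet_phase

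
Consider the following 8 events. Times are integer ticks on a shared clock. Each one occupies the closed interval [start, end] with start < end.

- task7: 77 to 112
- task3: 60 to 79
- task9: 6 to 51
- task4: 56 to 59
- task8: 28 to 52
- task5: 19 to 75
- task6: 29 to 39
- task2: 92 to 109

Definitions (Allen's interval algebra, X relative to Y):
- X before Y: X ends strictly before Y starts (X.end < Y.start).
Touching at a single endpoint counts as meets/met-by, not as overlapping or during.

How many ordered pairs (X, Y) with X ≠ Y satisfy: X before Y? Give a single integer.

18

Checking all 56 ordered pairs for relation 'before'; matching pairs in alphabetical order:
(task3, task2): task3 before task2 ✓
(task4, task2): task4 before task2 ✓
(task4, task3): task4 before task3 ✓
(task4, task7): task4 before task7 ✓
(task5, task2): task5 before task2 ✓
(task5, task7): task5 before task7 ✓
(task6, task2): task6 before task2 ✓
(task6, task3): task6 before task3 ✓
(task6, task4): task6 before task4 ✓
(task6, task7): task6 before task7 ✓
(task8, task2): task8 before task2 ✓
(task8, task3): task8 before task3 ✓
(task8, task4): task8 before task4 ✓
(task8, task7): task8 before task7 ✓
(task9, task2): task9 before task2 ✓
(task9, task3): task9 before task3 ✓
(task9, task4): task9 before task4 ✓
(task9, task7): task9 before task7 ✓
Count: 18.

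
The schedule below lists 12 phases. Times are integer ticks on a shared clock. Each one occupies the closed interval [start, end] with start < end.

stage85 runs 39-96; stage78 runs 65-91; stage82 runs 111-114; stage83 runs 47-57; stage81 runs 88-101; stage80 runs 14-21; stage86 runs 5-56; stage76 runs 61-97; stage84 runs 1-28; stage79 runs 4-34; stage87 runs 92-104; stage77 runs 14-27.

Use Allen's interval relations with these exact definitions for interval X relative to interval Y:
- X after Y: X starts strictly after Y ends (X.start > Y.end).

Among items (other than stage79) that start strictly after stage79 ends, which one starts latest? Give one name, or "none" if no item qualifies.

stage82

Target stage79 = [4, 34].
stage76 [61, 97] → after → candidate.
stage77 [14, 27] → during → excluded.
stage78 [65, 91] → after → candidate.
stage80 [14, 21] → during → excluded.
stage81 [88, 101] → after → candidate.
stage82 [111, 114] → after → candidate.
stage83 [47, 57] → after → candidate.
stage84 [1, 28] → overlaps → excluded.
stage85 [39, 96] → after → candidate.
stage86 [5, 56] → overlapped-by → excluded.
stage87 [92, 104] → after → candidate.
Among candidates, latest start is 111 → stage82.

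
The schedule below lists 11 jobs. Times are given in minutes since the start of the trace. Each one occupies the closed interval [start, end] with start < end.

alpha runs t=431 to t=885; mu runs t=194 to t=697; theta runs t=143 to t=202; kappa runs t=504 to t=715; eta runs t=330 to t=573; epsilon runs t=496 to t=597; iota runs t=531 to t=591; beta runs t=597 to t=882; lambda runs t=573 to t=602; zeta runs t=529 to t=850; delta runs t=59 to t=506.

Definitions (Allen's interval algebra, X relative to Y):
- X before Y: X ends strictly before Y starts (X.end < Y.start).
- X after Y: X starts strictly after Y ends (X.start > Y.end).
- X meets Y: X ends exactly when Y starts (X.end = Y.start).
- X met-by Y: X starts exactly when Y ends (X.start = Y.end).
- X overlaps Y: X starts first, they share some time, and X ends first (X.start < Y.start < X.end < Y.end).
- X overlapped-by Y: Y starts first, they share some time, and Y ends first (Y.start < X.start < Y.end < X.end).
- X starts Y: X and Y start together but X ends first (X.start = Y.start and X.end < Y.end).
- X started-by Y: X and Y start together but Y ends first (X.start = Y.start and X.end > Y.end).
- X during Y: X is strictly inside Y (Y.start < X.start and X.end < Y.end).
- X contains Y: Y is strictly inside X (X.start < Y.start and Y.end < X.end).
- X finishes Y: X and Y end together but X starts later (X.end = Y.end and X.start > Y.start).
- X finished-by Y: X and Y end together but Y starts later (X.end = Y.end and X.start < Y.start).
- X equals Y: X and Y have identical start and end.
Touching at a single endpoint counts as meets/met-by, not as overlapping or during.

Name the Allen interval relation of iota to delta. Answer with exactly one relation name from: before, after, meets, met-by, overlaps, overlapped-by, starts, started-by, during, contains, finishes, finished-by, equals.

iota = [t=531, t=591]; delta = [t=59, t=506].
Compare endpoints: iota.start > delta.start, iota.start > delta.end, iota.end > delta.start, iota.end > delta.end.
That pattern is 'after'.

after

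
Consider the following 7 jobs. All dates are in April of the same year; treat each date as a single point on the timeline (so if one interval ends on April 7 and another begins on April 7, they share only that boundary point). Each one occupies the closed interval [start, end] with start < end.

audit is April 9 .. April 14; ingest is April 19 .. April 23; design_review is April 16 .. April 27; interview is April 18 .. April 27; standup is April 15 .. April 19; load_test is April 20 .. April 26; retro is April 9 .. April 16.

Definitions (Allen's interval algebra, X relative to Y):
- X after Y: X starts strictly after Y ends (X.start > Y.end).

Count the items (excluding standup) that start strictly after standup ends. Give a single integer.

1

Target standup = [April 15, April 19].
audit [April 9, April 14] → before → no.
design_review [April 16, April 27] → overlapped-by → no.
ingest [April 19, April 23] → met-by → no.
interview [April 18, April 27] → overlapped-by → no.
load_test [April 20, April 26] → after → counts.
retro [April 9, April 16] → overlaps → no.
Total: 1.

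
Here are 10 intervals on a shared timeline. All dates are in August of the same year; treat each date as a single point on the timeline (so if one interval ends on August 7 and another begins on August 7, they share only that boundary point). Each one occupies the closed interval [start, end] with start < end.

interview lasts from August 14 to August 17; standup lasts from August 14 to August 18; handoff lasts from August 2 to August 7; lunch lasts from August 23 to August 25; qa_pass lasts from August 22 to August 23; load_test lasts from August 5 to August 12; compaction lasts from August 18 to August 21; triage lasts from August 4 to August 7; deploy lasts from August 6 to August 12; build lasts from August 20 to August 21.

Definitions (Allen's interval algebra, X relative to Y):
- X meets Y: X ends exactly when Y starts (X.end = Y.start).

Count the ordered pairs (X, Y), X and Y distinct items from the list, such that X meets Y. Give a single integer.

2

Checking all 90 ordered pairs for relation 'meets'; matching pairs in alphabetical order:
(qa_pass, lunch): qa_pass meets lunch ✓
(standup, compaction): standup meets compaction ✓
Count: 2.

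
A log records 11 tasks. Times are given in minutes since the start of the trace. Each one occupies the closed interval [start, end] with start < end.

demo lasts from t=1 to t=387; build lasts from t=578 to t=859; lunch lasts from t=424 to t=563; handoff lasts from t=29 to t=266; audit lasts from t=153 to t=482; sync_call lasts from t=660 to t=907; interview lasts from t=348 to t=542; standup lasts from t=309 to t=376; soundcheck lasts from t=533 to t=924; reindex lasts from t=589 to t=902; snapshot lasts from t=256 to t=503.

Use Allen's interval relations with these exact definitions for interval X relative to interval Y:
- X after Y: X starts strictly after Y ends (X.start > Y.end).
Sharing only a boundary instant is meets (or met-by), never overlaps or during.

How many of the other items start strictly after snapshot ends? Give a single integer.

4

Target snapshot = [t=256, t=503].
audit [t=153, t=482] → overlaps → no.
build [t=578, t=859] → after → counts.
demo [t=1, t=387] → overlaps → no.
handoff [t=29, t=266] → overlaps → no.
interview [t=348, t=542] → overlapped-by → no.
lunch [t=424, t=563] → overlapped-by → no.
reindex [t=589, t=902] → after → counts.
soundcheck [t=533, t=924] → after → counts.
standup [t=309, t=376] → during → no.
sync_call [t=660, t=907] → after → counts.
Total: 4.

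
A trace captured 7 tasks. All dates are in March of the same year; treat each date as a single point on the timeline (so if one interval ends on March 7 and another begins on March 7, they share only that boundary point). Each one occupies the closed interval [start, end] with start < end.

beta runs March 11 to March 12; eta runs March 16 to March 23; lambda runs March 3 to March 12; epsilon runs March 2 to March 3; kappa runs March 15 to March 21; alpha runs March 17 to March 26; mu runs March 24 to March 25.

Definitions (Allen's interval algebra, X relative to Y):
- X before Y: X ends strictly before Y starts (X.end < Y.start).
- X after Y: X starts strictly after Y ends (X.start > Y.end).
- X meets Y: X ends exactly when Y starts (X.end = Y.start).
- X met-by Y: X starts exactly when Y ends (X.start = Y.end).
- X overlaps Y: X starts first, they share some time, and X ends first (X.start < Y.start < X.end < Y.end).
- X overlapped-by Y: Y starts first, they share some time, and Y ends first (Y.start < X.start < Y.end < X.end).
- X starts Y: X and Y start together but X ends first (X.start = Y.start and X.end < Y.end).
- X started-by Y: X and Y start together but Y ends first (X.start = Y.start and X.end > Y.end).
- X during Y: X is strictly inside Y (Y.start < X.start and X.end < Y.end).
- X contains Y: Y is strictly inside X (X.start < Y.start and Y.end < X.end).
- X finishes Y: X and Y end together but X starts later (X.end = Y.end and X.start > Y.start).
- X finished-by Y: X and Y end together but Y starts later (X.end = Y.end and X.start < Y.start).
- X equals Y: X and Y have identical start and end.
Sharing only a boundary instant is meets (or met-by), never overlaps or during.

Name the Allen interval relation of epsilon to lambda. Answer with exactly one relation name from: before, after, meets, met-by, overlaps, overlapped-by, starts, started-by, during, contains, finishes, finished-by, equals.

meets

epsilon = [March 2, March 3]; lambda = [March 3, March 12].
Compare endpoints: epsilon.start < lambda.start, epsilon.start < lambda.end, epsilon.end = lambda.start, epsilon.end < lambda.end.
That pattern is 'meets'.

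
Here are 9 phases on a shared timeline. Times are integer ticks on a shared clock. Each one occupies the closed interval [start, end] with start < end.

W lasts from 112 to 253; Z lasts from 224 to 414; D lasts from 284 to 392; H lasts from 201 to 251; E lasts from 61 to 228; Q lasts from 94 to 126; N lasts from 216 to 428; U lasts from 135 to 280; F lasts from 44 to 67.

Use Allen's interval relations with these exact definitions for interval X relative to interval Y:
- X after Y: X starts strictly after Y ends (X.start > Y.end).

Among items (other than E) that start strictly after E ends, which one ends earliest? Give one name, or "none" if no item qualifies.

Target E = [61, 228].
D [284, 392] → after → candidate.
F [44, 67] → overlaps → excluded.
H [201, 251] → overlapped-by → excluded.
N [216, 428] → overlapped-by → excluded.
Q [94, 126] → during → excluded.
U [135, 280] → overlapped-by → excluded.
W [112, 253] → overlapped-by → excluded.
Z [224, 414] → overlapped-by → excluded.
Among candidates, earliest end is 392 → D.

D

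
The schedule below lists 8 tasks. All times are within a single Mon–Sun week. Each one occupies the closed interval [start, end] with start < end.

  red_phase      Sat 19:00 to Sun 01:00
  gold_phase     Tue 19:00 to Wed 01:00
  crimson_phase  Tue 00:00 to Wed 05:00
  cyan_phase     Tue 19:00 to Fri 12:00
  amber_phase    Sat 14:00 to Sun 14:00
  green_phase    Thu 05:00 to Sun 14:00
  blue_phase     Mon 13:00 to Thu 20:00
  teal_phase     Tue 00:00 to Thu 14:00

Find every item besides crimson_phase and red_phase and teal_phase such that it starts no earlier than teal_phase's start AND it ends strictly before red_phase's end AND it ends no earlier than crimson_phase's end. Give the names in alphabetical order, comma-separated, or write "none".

Conditions: its start is no earlier than teal_phase's start (X.start >= Tue 00:00) AND its end is strictly before red_phase's end (X.end < Sun 01:00) AND its end is no earlier than crimson_phase's end (X.end >= Wed 05:00).
amber_phase: start Sat 14:00 >= Tue 00:00? ✓; end Sun 14:00 < Sun 01:00? ✗; end Sun 14:00 >= Wed 05:00? ✓ → no.
blue_phase: start Mon 13:00 >= Tue 00:00? ✗; end Thu 20:00 < Sun 01:00? ✓; end Thu 20:00 >= Wed 05:00? ✓ → no.
cyan_phase: start Tue 19:00 >= Tue 00:00? ✓; end Fri 12:00 < Sun 01:00? ✓; end Fri 12:00 >= Wed 05:00? ✓ → yes.
gold_phase: start Tue 19:00 >= Tue 00:00? ✓; end Wed 01:00 < Sun 01:00? ✓; end Wed 01:00 >= Wed 05:00? ✗ → no.
green_phase: start Thu 05:00 >= Tue 00:00? ✓; end Sun 14:00 < Sun 01:00? ✗; end Sun 14:00 >= Wed 05:00? ✓ → no.
Result: cyan_phase.

cyan_phase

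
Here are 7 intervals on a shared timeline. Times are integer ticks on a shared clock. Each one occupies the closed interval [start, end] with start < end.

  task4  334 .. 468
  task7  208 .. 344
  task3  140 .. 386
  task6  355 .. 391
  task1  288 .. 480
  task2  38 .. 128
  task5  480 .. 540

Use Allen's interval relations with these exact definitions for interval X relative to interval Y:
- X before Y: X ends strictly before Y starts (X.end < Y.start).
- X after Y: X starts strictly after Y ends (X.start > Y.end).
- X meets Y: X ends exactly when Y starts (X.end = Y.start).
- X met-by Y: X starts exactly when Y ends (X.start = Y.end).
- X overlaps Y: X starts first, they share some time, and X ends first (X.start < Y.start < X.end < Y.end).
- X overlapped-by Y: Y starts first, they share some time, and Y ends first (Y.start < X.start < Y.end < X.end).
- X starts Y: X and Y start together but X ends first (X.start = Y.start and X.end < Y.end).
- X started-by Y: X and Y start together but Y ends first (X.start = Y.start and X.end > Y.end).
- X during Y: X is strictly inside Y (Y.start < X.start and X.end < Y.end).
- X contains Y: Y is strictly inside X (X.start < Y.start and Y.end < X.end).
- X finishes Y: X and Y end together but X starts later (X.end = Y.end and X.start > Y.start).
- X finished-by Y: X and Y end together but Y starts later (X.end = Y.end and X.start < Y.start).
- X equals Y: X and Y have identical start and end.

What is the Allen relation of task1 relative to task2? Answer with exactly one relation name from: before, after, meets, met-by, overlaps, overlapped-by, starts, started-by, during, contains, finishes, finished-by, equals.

task1 = [288, 480]; task2 = [38, 128].
Compare endpoints: task1.start > task2.start, task1.start > task2.end, task1.end > task2.start, task1.end > task2.end.
That pattern is 'after'.

after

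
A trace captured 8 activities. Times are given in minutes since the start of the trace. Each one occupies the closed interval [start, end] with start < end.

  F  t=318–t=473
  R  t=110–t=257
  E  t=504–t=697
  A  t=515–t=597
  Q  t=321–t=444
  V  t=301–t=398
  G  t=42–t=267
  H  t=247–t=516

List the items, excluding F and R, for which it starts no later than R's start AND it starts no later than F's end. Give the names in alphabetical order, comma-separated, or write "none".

Conditions: its start is no later than R's start (X.start <= t=110) AND its start is no later than F's end (X.start <= t=473).
A: start t=515 <= t=110? ✗; start t=515 <= t=473? ✗ → no.
E: start t=504 <= t=110? ✗; start t=504 <= t=473? ✗ → no.
G: start t=42 <= t=110? ✓; start t=42 <= t=473? ✓ → yes.
H: start t=247 <= t=110? ✗; start t=247 <= t=473? ✓ → no.
Q: start t=321 <= t=110? ✗; start t=321 <= t=473? ✓ → no.
V: start t=301 <= t=110? ✗; start t=301 <= t=473? ✓ → no.
Result: G.

G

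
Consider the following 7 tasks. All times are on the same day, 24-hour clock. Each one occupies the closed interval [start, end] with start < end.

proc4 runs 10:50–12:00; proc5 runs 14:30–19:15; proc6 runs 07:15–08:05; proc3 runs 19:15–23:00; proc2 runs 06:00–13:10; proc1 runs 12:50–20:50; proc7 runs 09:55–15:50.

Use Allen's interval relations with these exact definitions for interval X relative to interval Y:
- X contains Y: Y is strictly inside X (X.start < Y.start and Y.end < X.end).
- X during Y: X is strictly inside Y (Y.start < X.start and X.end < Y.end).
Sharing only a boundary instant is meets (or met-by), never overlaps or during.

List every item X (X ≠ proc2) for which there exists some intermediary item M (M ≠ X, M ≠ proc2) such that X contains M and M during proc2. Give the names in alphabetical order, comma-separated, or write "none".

proc7

Target proc2 = [06:00, 13:10].
Intermediaries M with M during proc2: proc4, proc6.
Via proc4 — items with X contains proc4: proc7.
Via proc6 — items with X contains proc6: none.
Union: proc7.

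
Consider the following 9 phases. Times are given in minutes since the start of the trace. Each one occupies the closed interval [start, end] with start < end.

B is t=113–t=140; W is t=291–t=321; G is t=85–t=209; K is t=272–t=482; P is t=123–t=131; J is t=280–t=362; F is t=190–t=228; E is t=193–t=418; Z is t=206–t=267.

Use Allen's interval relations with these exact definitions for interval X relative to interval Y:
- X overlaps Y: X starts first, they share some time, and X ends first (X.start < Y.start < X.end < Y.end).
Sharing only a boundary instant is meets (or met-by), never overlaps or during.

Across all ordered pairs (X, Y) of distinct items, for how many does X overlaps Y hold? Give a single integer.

6

Checking all 72 ordered pairs for relation 'overlaps'; matching pairs in alphabetical order:
(E, K): E overlaps K ✓
(F, E): F overlaps E ✓
(F, Z): F overlaps Z ✓
(G, E): G overlaps E ✓
(G, F): G overlaps F ✓
(G, Z): G overlaps Z ✓
Count: 6.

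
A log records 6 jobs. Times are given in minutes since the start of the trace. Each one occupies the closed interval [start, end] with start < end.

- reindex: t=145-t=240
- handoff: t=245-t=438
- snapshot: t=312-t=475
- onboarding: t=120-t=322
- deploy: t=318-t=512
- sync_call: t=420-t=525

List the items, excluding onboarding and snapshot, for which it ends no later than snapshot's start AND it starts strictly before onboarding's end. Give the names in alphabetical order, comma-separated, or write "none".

Conditions: its end is no later than snapshot's start (X.end <= t=312) AND its start is strictly before onboarding's end (X.start < t=322).
deploy: end t=512 <= t=312? ✗; start t=318 < t=322? ✓ → no.
handoff: end t=438 <= t=312? ✗; start t=245 < t=322? ✓ → no.
reindex: end t=240 <= t=312? ✓; start t=145 < t=322? ✓ → yes.
sync_call: end t=525 <= t=312? ✗; start t=420 < t=322? ✗ → no.
Result: reindex.

reindex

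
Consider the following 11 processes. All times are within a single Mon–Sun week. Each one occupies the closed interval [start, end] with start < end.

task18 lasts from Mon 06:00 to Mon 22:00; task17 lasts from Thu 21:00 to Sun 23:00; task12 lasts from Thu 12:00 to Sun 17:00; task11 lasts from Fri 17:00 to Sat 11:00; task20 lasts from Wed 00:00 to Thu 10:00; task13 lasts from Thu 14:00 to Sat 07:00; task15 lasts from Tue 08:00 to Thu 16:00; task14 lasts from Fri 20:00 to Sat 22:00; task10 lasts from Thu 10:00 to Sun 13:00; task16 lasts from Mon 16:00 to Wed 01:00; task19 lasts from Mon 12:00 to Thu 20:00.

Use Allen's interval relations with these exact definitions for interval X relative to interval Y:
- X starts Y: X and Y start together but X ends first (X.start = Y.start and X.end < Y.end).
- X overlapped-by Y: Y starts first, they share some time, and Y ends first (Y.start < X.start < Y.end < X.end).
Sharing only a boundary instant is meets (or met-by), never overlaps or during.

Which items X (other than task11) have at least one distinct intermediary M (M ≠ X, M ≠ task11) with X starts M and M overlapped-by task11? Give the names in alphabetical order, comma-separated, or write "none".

none

Target task11 = [Fri 17:00, Sat 11:00].
Intermediaries M with M overlapped-by task11: task14.
Via task14 — items with X starts task14: none.
Union: none.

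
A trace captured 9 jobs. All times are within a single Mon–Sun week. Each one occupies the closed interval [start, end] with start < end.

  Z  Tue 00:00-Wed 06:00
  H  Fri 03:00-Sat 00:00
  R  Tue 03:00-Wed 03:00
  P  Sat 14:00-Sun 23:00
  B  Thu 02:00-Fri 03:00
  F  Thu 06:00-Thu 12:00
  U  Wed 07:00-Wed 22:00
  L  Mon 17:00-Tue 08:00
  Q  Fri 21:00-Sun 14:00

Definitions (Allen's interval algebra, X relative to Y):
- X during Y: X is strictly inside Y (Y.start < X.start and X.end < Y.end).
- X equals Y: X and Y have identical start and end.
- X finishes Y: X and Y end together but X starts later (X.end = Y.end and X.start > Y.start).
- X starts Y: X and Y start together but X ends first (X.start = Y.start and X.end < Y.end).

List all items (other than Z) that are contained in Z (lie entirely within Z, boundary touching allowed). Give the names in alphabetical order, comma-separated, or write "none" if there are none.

Target Z = [Tue 00:00, Wed 06:00].
B [Thu 02:00, Fri 03:00] → after → no.
F [Thu 06:00, Thu 12:00] → after → no.
H [Fri 03:00, Sat 00:00] → after → no.
L [Mon 17:00, Tue 08:00] → overlaps → no.
P [Sat 14:00, Sun 23:00] → after → no.
Q [Fri 21:00, Sun 14:00] → after → no.
R [Tue 03:00, Wed 03:00] → during → yes.
U [Wed 07:00, Wed 22:00] → after → no.
Result: R.

R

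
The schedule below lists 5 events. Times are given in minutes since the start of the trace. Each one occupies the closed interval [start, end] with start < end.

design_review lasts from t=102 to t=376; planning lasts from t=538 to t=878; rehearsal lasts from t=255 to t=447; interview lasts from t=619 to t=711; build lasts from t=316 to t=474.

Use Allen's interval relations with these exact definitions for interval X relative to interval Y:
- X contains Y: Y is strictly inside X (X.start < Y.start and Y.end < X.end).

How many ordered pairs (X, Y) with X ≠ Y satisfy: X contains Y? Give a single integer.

1

Checking all 20 ordered pairs for relation 'contains'; matching pairs in alphabetical order:
(planning, interview): planning contains interview ✓
Count: 1.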